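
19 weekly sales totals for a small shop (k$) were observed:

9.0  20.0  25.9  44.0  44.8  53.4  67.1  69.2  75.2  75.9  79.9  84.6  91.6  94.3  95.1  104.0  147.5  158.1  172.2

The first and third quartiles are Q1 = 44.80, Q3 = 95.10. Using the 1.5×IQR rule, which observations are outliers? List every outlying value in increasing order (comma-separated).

IQR = Q3 − Q1 = 95.10 − 44.80 = 50.30.
Lower fence = Q1 − 1.5·IQR = 44.80 − 75.45 = -30.65.
Upper fence = Q3 + 1.5·IQR = 95.10 + 75.45 = 170.55.
172.2 > 170.55 → outlier.
All remaining values lie within [-30.65, 170.55].

172.2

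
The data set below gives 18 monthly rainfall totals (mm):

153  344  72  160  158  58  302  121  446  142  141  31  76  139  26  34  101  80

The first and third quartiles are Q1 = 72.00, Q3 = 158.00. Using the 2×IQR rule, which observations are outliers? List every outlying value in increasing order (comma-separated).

344, 446

IQR = Q3 − Q1 = 158.00 − 72.00 = 86.00.
Lower fence = Q1 − 2·IQR = 72.00 − 172.00 = -100.00.
Upper fence = Q3 + 2·IQR = 158.00 + 172.00 = 330.00.
344 > 330.00 → outlier.
446 > 330.00 → outlier.
All remaining values lie within [-100.00, 330.00].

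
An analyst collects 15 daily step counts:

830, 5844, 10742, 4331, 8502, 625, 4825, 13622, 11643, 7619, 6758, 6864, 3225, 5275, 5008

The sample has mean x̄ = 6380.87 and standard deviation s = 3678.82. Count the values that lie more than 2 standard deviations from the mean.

Cutoffs: x̄ ± 2s = [-976.77, 13738.51].
Every value lies within the cutoffs.

0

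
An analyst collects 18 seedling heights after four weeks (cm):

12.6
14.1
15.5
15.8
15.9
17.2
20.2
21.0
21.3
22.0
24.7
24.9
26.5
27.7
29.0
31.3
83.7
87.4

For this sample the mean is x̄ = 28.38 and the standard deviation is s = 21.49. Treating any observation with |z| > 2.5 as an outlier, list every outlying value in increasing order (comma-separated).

83.7, 87.4

Cutoffs at x̄ ± 2.5s: 28.38 ± 2.5·21.49 = [-25.345, 82.105].
83.7: z = 2.57, |z| > 2.5 → outlier.
87.4: z = 2.75, |z| > 2.5 → outlier.
Every other value lies within [-25.345, 82.105].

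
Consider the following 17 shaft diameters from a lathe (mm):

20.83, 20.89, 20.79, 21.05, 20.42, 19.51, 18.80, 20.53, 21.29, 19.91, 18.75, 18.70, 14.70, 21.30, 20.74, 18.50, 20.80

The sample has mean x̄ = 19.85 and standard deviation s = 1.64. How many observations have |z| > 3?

1

Cutoffs: x̄ ± 3s = [14.93, 24.77].
Outside the cutoffs: 14.70.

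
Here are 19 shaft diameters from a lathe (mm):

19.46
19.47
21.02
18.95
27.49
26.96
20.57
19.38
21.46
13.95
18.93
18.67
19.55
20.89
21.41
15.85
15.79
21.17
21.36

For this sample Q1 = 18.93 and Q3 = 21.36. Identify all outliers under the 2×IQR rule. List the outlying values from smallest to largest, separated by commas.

13.95, 26.96, 27.49

IQR = Q3 − Q1 = 21.36 − 18.93 = 2.43.
Lower fence = Q1 − 2·IQR = 18.93 − 4.86 = 14.07.
Upper fence = Q3 + 2·IQR = 21.36 + 4.86 = 26.22.
13.95 < 14.07 → outlier.
26.96 > 26.22 → outlier.
27.49 > 26.22 → outlier.
All remaining values lie within [14.07, 26.22].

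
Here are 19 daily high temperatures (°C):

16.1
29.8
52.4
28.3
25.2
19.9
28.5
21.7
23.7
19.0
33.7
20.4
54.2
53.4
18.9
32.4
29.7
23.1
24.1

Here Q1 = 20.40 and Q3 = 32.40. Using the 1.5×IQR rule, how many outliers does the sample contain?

IQR = 12.00; fences at 20.40 − 18.00 = 2.40 and 32.40 + 18.00 = 50.40.
Outside the cutoffs: 52.4, 53.4, 54.2.

3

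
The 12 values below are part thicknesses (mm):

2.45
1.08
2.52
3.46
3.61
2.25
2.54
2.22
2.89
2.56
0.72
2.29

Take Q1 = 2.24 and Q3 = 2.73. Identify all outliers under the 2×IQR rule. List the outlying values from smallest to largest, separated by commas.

IQR = Q3 − Q1 = 2.73 − 2.24 = 0.49.
Lower fence = Q1 − 2·IQR = 2.24 − 0.98 = 1.26.
Upper fence = Q3 + 2·IQR = 2.73 + 0.98 = 3.71.
0.72 < 1.26 → outlier.
1.08 < 1.26 → outlier.
All remaining values lie within [1.26, 3.71].

0.72, 1.08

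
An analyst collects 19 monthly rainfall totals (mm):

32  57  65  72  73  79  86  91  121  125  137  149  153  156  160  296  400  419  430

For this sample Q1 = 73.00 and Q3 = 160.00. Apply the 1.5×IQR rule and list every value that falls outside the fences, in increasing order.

IQR = Q3 − Q1 = 160.00 − 73.00 = 87.00.
Lower fence = Q1 − 1.5·IQR = 73.00 − 130.50 = -57.50.
Upper fence = Q3 + 1.5·IQR = 160.00 + 130.50 = 290.50.
296 > 290.50 → outlier.
400 > 290.50 → outlier.
419 > 290.50 → outlier.
430 > 290.50 → outlier.
All remaining values lie within [-57.50, 290.50].

296, 400, 419, 430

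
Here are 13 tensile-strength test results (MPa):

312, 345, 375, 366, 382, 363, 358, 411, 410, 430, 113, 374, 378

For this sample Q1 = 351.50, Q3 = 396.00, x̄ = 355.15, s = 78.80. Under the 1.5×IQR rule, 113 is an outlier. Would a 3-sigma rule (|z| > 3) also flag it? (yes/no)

yes

z = (113 − 355.15) / 78.80 = -3.07.
|z| = 3.07 > 3.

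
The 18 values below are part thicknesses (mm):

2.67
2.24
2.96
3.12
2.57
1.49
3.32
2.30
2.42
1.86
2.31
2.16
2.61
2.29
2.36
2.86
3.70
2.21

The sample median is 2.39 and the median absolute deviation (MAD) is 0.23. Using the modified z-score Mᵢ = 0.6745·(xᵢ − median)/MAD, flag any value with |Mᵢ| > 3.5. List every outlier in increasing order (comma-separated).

3.70

|Mᵢ| > 3.5 ⇔ |xᵢ − 2.39| > 3.5·0.23/0.6745 = 1.19.
So outliers lie outside [1.20, 3.58].
3.70: M = 3.84 → outlier.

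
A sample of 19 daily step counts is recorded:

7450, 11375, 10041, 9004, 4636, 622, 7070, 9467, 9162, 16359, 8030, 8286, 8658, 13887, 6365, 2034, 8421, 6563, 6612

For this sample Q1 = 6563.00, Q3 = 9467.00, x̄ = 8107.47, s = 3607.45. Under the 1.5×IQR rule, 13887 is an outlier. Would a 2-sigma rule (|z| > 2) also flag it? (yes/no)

z = (13887 − 8107.47) / 3607.45 = 1.60.
|z| = 1.60 ≤ 2.

no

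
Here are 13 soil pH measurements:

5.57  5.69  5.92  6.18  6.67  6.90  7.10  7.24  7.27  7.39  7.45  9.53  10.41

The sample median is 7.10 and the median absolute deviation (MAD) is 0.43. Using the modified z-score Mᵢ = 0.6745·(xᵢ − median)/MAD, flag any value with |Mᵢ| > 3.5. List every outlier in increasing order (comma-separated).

9.53, 10.41

|Mᵢ| > 3.5 ⇔ |xᵢ − 7.10| > 3.5·0.43/0.6745 = 2.23.
So outliers lie outside [4.87, 9.33].
9.53: M = 3.81 → outlier.
10.41: M = 5.19 → outlier.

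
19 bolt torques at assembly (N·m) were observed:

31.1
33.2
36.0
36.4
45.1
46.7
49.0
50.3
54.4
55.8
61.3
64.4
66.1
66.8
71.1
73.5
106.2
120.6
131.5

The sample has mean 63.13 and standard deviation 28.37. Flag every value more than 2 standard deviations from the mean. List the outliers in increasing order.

Cutoffs at x̄ ± 2s: 63.13 ± 2·28.37 = [6.39, 119.87].
120.6: z = 2.03, |z| > 2 → outlier.
131.5: z = 2.41, |z| > 2 → outlier.
Every other value lies within [6.39, 119.87].

120.6, 131.5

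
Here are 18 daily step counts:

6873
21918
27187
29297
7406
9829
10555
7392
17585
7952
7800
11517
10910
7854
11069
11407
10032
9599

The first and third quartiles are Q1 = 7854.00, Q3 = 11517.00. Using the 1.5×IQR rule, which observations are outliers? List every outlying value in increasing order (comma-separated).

IQR = Q3 − Q1 = 11517.00 − 7854.00 = 3663.00.
Lower fence = Q1 − 1.5·IQR = 7854.00 − 5494.50 = 2359.50.
Upper fence = Q3 + 1.5·IQR = 11517.00 + 5494.50 = 17011.50.
17585 > 17011.50 → outlier.
21918 > 17011.50 → outlier.
27187 > 17011.50 → outlier.
29297 > 17011.50 → outlier.
All remaining values lie within [2359.50, 17011.50].

17585, 21918, 27187, 29297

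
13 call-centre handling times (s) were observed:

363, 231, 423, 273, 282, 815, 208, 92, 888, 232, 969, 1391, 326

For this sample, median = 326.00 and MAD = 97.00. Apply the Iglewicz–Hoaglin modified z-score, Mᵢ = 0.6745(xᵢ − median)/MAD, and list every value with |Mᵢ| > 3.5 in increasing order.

888, 969, 1391

|Mᵢ| > 3.5 ⇔ |xᵢ − 326.00| > 3.5·97.00/0.6745 = 503.34.
So outliers lie outside [-177.34, 829.34].
888: M = 3.91 → outlier.
969: M = 4.47 → outlier.
1391: M = 7.41 → outlier.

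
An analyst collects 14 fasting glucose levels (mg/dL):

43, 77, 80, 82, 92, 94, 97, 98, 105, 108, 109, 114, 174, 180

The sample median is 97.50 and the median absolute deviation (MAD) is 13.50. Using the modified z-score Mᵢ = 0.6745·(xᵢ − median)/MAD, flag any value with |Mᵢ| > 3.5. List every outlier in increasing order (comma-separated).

174, 180

|Mᵢ| > 3.5 ⇔ |xᵢ − 97.50| > 3.5·13.50/0.6745 = 70.05.
So outliers lie outside [27.45, 167.55].
174: M = 3.82 → outlier.
180: M = 4.12 → outlier.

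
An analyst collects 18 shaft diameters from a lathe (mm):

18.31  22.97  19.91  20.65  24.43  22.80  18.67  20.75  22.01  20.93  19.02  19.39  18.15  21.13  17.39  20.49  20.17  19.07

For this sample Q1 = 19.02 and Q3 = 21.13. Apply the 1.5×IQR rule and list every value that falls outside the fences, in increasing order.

IQR = Q3 − Q1 = 21.13 − 19.02 = 2.11.
Lower fence = Q1 − 1.5·IQR = 19.02 − 3.165 = 15.855.
Upper fence = Q3 + 1.5·IQR = 21.13 + 3.165 = 24.295.
24.43 > 24.295 → outlier.
All remaining values lie within [15.855, 24.295].

24.43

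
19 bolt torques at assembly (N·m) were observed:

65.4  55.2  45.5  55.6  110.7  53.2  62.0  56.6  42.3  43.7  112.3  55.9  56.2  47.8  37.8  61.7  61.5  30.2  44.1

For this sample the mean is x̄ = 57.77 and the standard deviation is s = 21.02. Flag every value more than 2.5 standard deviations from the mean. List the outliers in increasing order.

Cutoffs at x̄ ± 2.5s: 57.77 ± 2.5·21.02 = [5.22, 110.32].
110.7: z = 2.52, |z| > 2.5 → outlier.
112.3: z = 2.59, |z| > 2.5 → outlier.
Every other value lies within [5.22, 110.32].

110.7, 112.3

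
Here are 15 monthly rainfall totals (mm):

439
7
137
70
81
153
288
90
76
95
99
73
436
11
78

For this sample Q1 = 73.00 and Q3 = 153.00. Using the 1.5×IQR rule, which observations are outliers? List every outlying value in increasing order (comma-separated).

IQR = Q3 − Q1 = 153.00 − 73.00 = 80.00.
Lower fence = Q1 − 1.5·IQR = 73.00 − 120.00 = -47.00.
Upper fence = Q3 + 1.5·IQR = 153.00 + 120.00 = 273.00.
288 > 273.00 → outlier.
436 > 273.00 → outlier.
439 > 273.00 → outlier.
All remaining values lie within [-47.00, 273.00].

288, 436, 439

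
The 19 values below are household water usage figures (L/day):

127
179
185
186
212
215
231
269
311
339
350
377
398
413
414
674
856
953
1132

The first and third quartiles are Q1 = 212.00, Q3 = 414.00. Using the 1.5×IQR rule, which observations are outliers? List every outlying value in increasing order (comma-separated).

IQR = Q3 − Q1 = 414.00 − 212.00 = 202.00.
Lower fence = Q1 − 1.5·IQR = 212.00 − 303.00 = -91.00.
Upper fence = Q3 + 1.5·IQR = 414.00 + 303.00 = 717.00.
856 > 717.00 → outlier.
953 > 717.00 → outlier.
1132 > 717.00 → outlier.
All remaining values lie within [-91.00, 717.00].

856, 953, 1132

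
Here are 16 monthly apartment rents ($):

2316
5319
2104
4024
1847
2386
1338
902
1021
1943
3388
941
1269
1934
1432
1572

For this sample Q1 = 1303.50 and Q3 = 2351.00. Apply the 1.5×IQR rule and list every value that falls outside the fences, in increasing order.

IQR = Q3 − Q1 = 2351.00 − 1303.50 = 1047.50.
Lower fence = Q1 − 1.5·IQR = 1303.50 − 1571.25 = -267.75.
Upper fence = Q3 + 1.5·IQR = 2351.00 + 1571.25 = 3922.25.
4024 > 3922.25 → outlier.
5319 > 3922.25 → outlier.
All remaining values lie within [-267.75, 3922.25].

4024, 5319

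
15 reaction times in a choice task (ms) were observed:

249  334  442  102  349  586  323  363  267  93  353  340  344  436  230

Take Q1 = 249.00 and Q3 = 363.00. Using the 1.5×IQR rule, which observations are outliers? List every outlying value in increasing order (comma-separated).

586

IQR = Q3 − Q1 = 363.00 − 249.00 = 114.00.
Lower fence = Q1 − 1.5·IQR = 249.00 − 171.00 = 78.00.
Upper fence = Q3 + 1.5·IQR = 363.00 + 171.00 = 534.00.
586 > 534.00 → outlier.
All remaining values lie within [78.00, 534.00].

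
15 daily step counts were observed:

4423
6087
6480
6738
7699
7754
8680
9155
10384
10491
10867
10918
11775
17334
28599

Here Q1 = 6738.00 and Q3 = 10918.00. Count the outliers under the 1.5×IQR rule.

2

IQR = 4180.00; fences at 6738.00 − 6270.00 = 468.00 and 10918.00 + 6270.00 = 17188.00.
Outside the cutoffs: 17334, 28599.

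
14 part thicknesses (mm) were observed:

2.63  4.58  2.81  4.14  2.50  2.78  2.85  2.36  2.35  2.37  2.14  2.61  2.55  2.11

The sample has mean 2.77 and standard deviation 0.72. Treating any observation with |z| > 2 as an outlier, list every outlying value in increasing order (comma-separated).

Cutoffs at x̄ ± 2s: 2.77 ± 2·0.72 = [1.33, 4.21].
4.58: z = 2.51, |z| > 2 → outlier.
Every other value lies within [1.33, 4.21].

4.58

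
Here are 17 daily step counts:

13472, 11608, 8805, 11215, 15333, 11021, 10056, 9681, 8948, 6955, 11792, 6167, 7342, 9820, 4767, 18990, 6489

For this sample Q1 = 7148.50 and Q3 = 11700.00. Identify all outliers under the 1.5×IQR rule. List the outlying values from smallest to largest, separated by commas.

IQR = Q3 − Q1 = 11700.00 − 7148.50 = 4551.50.
Lower fence = Q1 − 1.5·IQR = 7148.50 − 6827.25 = 321.25.
Upper fence = Q3 + 1.5·IQR = 11700.00 + 6827.25 = 18527.25.
18990 > 18527.25 → outlier.
All remaining values lie within [321.25, 18527.25].

18990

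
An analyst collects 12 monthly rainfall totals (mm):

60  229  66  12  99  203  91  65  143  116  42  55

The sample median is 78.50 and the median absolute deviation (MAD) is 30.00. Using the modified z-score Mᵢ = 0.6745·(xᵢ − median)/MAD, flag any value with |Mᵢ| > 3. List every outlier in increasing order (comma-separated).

229

|Mᵢ| > 3 ⇔ |xᵢ − 78.50| > 3·30.00/0.6745 = 133.43.
So outliers lie outside [-54.93, 211.93].
229: M = 3.38 → outlier.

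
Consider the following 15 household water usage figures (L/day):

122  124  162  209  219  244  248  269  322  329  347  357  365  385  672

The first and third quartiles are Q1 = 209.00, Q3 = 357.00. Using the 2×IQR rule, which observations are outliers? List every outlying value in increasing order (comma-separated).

672

IQR = Q3 − Q1 = 357.00 − 209.00 = 148.00.
Lower fence = Q1 − 2·IQR = 209.00 − 296.00 = -87.00.
Upper fence = Q3 + 2·IQR = 357.00 + 296.00 = 653.00.
672 > 653.00 → outlier.
All remaining values lie within [-87.00, 653.00].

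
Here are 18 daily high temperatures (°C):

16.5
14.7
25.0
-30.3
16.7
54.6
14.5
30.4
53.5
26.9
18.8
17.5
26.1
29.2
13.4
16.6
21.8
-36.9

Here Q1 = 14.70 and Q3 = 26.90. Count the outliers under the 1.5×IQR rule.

4

IQR = 12.20; fences at 14.70 − 18.30 = -3.60 and 26.90 + 18.30 = 45.20.
Outside the cutoffs: -36.9, -30.3, 53.5, 54.6.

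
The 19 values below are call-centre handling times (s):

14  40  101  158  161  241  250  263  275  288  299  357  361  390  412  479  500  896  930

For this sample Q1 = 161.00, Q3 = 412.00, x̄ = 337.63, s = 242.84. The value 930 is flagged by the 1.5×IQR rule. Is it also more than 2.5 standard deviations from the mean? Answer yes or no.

z = (930 − 337.63) / 242.84 = 2.44.
|z| = 2.44 ≤ 2.5.

no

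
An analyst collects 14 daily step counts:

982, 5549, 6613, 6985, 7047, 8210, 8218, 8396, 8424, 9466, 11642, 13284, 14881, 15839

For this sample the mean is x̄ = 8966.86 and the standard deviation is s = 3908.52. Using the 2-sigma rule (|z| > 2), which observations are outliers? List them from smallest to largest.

Cutoffs at x̄ ± 2s: 8966.86 ± 2·3908.52 = [1149.82, 16783.90].
982: z = -2.04, |z| > 2 → outlier.
Every other value lies within [1149.82, 16783.90].

982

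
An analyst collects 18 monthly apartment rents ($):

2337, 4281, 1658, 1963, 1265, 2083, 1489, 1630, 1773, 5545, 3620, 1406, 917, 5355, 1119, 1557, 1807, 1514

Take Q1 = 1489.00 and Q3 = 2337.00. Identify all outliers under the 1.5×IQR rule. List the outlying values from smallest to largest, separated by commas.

IQR = Q3 − Q1 = 2337.00 − 1489.00 = 848.00.
Lower fence = Q1 − 1.5·IQR = 1489.00 − 1272.00 = 217.00.
Upper fence = Q3 + 1.5·IQR = 2337.00 + 1272.00 = 3609.00.
3620 > 3609.00 → outlier.
4281 > 3609.00 → outlier.
5355 > 3609.00 → outlier.
5545 > 3609.00 → outlier.
All remaining values lie within [217.00, 3609.00].

3620, 4281, 5355, 5545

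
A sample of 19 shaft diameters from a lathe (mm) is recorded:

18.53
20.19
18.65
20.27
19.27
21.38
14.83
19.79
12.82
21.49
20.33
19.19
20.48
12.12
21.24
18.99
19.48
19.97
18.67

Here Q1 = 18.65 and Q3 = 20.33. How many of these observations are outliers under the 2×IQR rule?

3

IQR = 1.68; fences at 18.65 − 3.36 = 15.29 and 20.33 + 3.36 = 23.69.
Outside the cutoffs: 12.12, 12.82, 14.83.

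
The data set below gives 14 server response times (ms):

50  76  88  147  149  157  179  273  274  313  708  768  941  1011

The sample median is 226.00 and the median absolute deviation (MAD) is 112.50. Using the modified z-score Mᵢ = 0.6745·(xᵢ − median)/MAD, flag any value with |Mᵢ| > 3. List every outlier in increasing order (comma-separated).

768, 941, 1011

|Mᵢ| > 3 ⇔ |xᵢ − 226.00| > 3·112.50/0.6745 = 500.37.
So outliers lie outside [-274.37, 726.37].
768: M = 3.25 → outlier.
941: M = 4.29 → outlier.
1011: M = 4.71 → outlier.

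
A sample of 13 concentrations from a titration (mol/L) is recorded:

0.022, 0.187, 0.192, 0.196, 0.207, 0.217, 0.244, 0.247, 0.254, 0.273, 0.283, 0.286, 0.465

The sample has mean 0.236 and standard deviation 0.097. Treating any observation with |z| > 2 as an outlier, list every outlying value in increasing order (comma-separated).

Cutoffs at x̄ ± 2s: 0.236 ± 2·0.097 = [0.042, 0.430].
0.022: z = -2.21, |z| > 2 → outlier.
0.465: z = 2.36, |z| > 2 → outlier.
Every other value lies within [0.042, 0.430].

0.022, 0.465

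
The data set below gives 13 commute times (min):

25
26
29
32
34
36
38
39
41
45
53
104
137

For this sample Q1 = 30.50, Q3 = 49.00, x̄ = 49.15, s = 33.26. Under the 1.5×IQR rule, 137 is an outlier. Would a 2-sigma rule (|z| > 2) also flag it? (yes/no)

yes

z = (137 − 49.15) / 33.26 = 2.64.
|z| = 2.64 > 2.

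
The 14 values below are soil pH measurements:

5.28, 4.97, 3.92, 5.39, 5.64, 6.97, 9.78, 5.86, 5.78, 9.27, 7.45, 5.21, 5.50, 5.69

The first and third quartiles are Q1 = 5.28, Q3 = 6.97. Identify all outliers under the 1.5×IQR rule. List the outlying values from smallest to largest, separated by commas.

IQR = Q3 − Q1 = 6.97 − 5.28 = 1.69.
Lower fence = Q1 − 1.5·IQR = 5.28 − 2.535 = 2.745.
Upper fence = Q3 + 1.5·IQR = 6.97 + 2.535 = 9.505.
9.78 > 9.505 → outlier.
All remaining values lie within [2.745, 9.505].

9.78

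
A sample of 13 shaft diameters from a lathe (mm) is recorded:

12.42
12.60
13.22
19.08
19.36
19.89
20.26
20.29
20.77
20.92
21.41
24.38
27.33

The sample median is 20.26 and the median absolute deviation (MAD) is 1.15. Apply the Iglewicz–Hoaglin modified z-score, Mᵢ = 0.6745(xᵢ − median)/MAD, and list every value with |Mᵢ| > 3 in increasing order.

12.42, 12.60, 13.22, 27.33

|Mᵢ| > 3 ⇔ |xᵢ − 20.26| > 3·1.15/0.6745 = 5.11.
So outliers lie outside [15.15, 25.37].
12.42: M = -4.60 → outlier.
12.60: M = -4.49 → outlier.
13.22: M = -4.13 → outlier.
27.33: M = 4.15 → outlier.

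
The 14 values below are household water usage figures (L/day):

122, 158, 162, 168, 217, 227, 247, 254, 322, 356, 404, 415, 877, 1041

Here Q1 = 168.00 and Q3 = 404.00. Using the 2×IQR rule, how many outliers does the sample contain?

IQR = 236.00; fences at 168.00 − 472.00 = -304.00 and 404.00 + 472.00 = 876.00.
Outside the cutoffs: 877, 1041.

2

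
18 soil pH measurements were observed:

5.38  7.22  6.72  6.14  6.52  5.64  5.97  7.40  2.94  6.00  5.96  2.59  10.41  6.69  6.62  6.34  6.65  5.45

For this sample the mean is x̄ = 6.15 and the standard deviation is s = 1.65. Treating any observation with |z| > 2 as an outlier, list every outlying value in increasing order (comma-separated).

Cutoffs at x̄ ± 2s: 6.15 ± 2·1.65 = [2.85, 9.45].
2.59: z = -2.16, |z| > 2 → outlier.
10.41: z = 2.58, |z| > 2 → outlier.
Every other value lies within [2.85, 9.45].

2.59, 10.41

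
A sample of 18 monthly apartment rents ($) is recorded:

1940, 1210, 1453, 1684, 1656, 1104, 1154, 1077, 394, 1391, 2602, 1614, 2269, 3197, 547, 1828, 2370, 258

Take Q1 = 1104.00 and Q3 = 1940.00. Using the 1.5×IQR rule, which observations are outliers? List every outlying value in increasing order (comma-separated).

IQR = Q3 − Q1 = 1940.00 − 1104.00 = 836.00.
Lower fence = Q1 − 1.5·IQR = 1104.00 − 1254.00 = -150.00.
Upper fence = Q3 + 1.5·IQR = 1940.00 + 1254.00 = 3194.00.
3197 > 3194.00 → outlier.
All remaining values lie within [-150.00, 3194.00].

3197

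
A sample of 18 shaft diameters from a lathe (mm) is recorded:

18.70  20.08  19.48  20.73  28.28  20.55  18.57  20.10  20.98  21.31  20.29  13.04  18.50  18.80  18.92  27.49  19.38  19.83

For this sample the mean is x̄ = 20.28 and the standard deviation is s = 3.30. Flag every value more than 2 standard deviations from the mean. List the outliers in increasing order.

Cutoffs at x̄ ± 2s: 20.28 ± 2·3.30 = [13.68, 26.88].
13.04: z = -2.19, |z| > 2 → outlier.
27.49: z = 2.18, |z| > 2 → outlier.
28.28: z = 2.42, |z| > 2 → outlier.
Every other value lies within [13.68, 26.88].

13.04, 27.49, 28.28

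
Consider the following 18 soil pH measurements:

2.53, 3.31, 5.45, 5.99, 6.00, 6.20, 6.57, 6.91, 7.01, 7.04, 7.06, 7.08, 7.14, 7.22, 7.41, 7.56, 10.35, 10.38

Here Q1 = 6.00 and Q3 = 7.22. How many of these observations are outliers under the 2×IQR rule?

IQR = 1.22; fences at 6.00 − 2.44 = 3.56 and 7.22 + 2.44 = 9.66.
Outside the cutoffs: 2.53, 3.31, 10.35, 10.38.

4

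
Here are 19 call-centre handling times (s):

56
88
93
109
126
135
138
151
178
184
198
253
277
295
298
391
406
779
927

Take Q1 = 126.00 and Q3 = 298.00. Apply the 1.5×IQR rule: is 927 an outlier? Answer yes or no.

yes

IQR = Q3 − Q1 = 298.00 − 126.00 = 172.00.
Lower fence = Q1 − 1.5·IQR = 126.00 − 258.00 = -132.00.
Upper fence = Q3 + 1.5·IQR = 298.00 + 258.00 = 556.00.
927 lies above the upper fence.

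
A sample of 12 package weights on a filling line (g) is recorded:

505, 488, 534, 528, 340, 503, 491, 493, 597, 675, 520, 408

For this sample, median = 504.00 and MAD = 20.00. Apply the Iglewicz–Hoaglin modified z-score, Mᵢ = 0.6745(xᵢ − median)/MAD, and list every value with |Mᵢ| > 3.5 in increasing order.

|Mᵢ| > 3.5 ⇔ |xᵢ − 504.00| > 3.5·20.00/0.6745 = 103.78.
So outliers lie outside [400.22, 607.78].
340: M = -5.53 → outlier.
675: M = 5.77 → outlier.

340, 675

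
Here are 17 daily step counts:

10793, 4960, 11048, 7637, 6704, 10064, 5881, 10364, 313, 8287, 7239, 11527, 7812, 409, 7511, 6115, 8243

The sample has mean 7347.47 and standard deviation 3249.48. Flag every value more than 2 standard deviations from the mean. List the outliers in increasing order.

Cutoffs at x̄ ± 2s: 7347.47 ± 2·3249.48 = [848.51, 13846.43].
313: z = -2.16, |z| > 2 → outlier.
409: z = -2.14, |z| > 2 → outlier.
Every other value lies within [848.51, 13846.43].

313, 409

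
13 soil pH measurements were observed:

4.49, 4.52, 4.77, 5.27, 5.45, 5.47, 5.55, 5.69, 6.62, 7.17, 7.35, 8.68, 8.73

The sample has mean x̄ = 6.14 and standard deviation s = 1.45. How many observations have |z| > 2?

0

Cutoffs: x̄ ± 2s = [3.24, 9.04].
Every value lies within the cutoffs.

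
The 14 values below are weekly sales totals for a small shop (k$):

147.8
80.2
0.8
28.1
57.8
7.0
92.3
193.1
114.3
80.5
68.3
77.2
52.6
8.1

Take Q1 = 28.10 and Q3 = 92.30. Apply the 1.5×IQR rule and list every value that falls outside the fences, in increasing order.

IQR = Q3 − Q1 = 92.30 − 28.10 = 64.20.
Lower fence = Q1 − 1.5·IQR = 28.10 − 96.30 = -68.20.
Upper fence = Q3 + 1.5·IQR = 92.30 + 96.30 = 188.60.
193.1 > 188.60 → outlier.
All remaining values lie within [-68.20, 188.60].

193.1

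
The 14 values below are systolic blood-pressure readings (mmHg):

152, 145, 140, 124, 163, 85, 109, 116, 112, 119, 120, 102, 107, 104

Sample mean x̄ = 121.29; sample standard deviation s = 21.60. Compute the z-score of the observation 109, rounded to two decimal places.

z = (109 − 121.29) / 21.60 = -0.57.

-0.57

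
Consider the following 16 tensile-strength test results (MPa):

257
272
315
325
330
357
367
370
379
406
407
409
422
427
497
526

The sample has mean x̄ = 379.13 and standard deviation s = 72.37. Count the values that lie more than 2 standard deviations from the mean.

Cutoffs: x̄ ± 2s = [234.39, 523.87].
Outside the cutoffs: 526.

1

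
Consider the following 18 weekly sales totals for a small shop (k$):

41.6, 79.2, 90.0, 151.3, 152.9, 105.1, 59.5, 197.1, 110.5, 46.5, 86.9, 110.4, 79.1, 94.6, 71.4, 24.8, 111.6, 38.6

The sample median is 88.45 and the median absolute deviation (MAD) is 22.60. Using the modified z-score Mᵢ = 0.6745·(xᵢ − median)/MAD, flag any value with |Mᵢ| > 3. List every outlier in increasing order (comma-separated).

|Mᵢ| > 3 ⇔ |xᵢ − 88.45| > 3·22.60/0.6745 = 100.52.
So outliers lie outside [-12.07, 188.97].
197.1: M = 3.24 → outlier.

197.1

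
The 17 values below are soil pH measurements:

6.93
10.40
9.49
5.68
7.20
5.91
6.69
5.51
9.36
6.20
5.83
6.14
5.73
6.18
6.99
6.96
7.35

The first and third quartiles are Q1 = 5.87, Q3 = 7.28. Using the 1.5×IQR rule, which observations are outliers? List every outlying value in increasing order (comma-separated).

9.49, 10.40

IQR = Q3 − Q1 = 7.28 − 5.87 = 1.41.
Lower fence = Q1 − 1.5·IQR = 5.87 − 2.115 = 3.755.
Upper fence = Q3 + 1.5·IQR = 7.28 + 2.115 = 9.395.
9.49 > 9.395 → outlier.
10.40 > 9.395 → outlier.
All remaining values lie within [3.755, 9.395].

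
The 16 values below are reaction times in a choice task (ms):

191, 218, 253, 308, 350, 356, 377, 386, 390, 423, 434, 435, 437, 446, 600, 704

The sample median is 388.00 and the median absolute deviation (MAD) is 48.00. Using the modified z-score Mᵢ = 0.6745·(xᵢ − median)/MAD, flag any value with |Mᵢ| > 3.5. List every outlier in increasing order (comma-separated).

704

|Mᵢ| > 3.5 ⇔ |xᵢ − 388.00| > 3.5·48.00/0.6745 = 249.07.
So outliers lie outside [138.93, 637.07].
704: M = 4.44 → outlier.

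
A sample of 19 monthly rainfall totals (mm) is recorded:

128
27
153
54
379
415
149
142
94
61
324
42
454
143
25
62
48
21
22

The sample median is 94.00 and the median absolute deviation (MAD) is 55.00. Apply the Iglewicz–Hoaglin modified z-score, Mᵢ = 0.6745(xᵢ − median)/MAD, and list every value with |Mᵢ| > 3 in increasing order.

379, 415, 454

|Mᵢ| > 3 ⇔ |xᵢ − 94.00| > 3·55.00/0.6745 = 244.63.
So outliers lie outside [-150.63, 338.63].
379: M = 3.50 → outlier.
415: M = 3.94 → outlier.
454: M = 4.41 → outlier.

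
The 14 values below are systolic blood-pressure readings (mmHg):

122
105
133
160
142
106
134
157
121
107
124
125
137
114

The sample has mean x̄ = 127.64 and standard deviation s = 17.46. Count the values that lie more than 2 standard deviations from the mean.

Cutoffs: x̄ ± 2s = [92.72, 162.56].
Every value lies within the cutoffs.

0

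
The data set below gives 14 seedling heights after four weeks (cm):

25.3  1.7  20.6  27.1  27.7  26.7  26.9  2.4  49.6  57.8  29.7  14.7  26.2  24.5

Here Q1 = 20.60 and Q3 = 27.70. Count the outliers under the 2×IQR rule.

IQR = 7.10; fences at 20.60 − 14.20 = 6.40 and 27.70 + 14.20 = 41.90.
Outside the cutoffs: 1.7, 2.4, 49.6, 57.8.

4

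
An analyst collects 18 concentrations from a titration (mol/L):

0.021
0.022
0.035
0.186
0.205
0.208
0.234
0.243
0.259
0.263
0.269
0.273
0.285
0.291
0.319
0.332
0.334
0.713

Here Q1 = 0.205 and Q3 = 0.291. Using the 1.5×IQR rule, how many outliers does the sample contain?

4

IQR = 0.086; fences at 0.205 − 0.129 = 0.076 and 0.291 + 0.129 = 0.420.
Outside the cutoffs: 0.021, 0.022, 0.035, 0.713.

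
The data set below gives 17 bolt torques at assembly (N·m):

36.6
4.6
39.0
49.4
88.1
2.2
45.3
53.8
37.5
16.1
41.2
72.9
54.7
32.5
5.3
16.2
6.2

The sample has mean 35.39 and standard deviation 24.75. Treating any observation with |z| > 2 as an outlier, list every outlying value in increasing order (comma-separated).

88.1

Cutoffs at x̄ ± 2s: 35.39 ± 2·24.75 = [-14.11, 84.89].
88.1: z = 2.13, |z| > 2 → outlier.
Every other value lies within [-14.11, 84.89].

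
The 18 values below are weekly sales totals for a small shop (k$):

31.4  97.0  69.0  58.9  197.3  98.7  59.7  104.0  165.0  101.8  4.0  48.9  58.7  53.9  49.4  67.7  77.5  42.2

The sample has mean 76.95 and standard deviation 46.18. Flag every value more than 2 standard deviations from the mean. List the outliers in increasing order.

197.3

Cutoffs at x̄ ± 2s: 76.95 ± 2·46.18 = [-15.41, 169.31].
197.3: z = 2.61, |z| > 2 → outlier.
Every other value lies within [-15.41, 169.31].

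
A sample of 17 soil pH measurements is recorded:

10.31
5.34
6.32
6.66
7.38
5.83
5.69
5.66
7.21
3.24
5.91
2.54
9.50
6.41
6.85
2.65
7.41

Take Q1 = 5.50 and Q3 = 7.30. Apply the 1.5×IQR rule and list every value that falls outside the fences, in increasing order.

2.54, 2.65, 10.31

IQR = Q3 − Q1 = 7.30 − 5.50 = 1.80.
Lower fence = Q1 − 1.5·IQR = 5.50 − 2.70 = 2.80.
Upper fence = Q3 + 1.5·IQR = 7.30 + 2.70 = 10.00.
2.54 < 2.80 → outlier.
2.65 < 2.80 → outlier.
10.31 > 10.00 → outlier.
All remaining values lie within [2.80, 10.00].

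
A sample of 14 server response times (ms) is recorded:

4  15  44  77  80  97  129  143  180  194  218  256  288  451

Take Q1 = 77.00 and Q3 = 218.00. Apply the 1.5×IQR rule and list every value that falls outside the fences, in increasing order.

IQR = Q3 − Q1 = 218.00 − 77.00 = 141.00.
Lower fence = Q1 − 1.5·IQR = 77.00 − 211.50 = -134.50.
Upper fence = Q3 + 1.5·IQR = 218.00 + 211.50 = 429.50.
451 > 429.50 → outlier.
All remaining values lie within [-134.50, 429.50].

451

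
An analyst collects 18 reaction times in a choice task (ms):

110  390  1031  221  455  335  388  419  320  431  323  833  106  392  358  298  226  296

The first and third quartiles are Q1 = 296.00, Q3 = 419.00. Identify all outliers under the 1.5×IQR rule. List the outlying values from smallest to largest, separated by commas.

106, 110, 833, 1031

IQR = Q3 − Q1 = 419.00 − 296.00 = 123.00.
Lower fence = Q1 − 1.5·IQR = 296.00 − 184.50 = 111.50.
Upper fence = Q3 + 1.5·IQR = 419.00 + 184.50 = 603.50.
106 < 111.50 → outlier.
110 < 111.50 → outlier.
833 > 603.50 → outlier.
1031 > 603.50 → outlier.
All remaining values lie within [111.50, 603.50].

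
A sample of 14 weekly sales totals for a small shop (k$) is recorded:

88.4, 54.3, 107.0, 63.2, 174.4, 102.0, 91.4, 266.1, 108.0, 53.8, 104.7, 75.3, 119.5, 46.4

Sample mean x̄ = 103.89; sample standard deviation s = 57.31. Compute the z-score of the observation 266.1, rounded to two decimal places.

z = (266.1 − 103.89) / 57.31 = 2.83.

2.83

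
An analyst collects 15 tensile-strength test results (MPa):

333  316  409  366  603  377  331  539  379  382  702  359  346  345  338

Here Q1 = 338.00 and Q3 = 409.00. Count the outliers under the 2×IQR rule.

IQR = 71.00; fences at 338.00 − 142.00 = 196.00 and 409.00 + 142.00 = 551.00.
Outside the cutoffs: 603, 702.

2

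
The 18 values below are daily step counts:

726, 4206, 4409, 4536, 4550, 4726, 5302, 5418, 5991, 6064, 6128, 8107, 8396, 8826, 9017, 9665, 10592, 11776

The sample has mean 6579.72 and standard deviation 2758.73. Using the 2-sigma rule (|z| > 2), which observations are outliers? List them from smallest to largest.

726

Cutoffs at x̄ ± 2s: 6579.72 ± 2·2758.73 = [1062.26, 12097.18].
726: z = -2.12, |z| > 2 → outlier.
Every other value lies within [1062.26, 12097.18].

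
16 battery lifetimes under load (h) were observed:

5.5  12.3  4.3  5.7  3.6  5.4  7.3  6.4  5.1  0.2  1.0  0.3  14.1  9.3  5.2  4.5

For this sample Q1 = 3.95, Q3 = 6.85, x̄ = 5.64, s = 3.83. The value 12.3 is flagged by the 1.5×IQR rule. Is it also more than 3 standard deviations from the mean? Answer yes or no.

no

z = (12.3 − 5.64) / 3.83 = 1.74.
|z| = 1.74 ≤ 3.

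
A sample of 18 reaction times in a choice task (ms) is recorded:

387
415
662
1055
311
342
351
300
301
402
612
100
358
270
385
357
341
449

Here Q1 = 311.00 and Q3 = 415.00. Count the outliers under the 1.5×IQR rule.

IQR = 104.00; fences at 311.00 − 156.00 = 155.00 and 415.00 + 156.00 = 571.00.
Outside the cutoffs: 100, 612, 662, 1055.

4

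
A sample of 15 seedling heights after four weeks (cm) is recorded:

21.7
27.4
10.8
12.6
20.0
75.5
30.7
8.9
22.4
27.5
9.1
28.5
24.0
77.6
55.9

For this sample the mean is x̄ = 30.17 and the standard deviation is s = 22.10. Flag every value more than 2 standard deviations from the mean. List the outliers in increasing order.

Cutoffs at x̄ ± 2s: 30.17 ± 2·22.10 = [-14.03, 74.37].
75.5: z = 2.05, |z| > 2 → outlier.
77.6: z = 2.15, |z| > 2 → outlier.
Every other value lies within [-14.03, 74.37].

75.5, 77.6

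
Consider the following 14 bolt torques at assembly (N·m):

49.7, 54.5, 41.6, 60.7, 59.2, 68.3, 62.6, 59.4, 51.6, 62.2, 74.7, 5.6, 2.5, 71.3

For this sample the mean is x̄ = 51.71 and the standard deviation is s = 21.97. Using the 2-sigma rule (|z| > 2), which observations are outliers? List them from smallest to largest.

2.5, 5.6

Cutoffs at x̄ ± 2s: 51.71 ± 2·21.97 = [7.77, 95.65].
2.5: z = -2.24, |z| > 2 → outlier.
5.6: z = -2.10, |z| > 2 → outlier.
Every other value lies within [7.77, 95.65].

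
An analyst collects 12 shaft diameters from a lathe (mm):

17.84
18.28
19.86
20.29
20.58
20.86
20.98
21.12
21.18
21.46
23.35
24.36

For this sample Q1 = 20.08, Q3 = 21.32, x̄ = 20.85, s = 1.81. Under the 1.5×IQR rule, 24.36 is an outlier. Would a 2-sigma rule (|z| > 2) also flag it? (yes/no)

z = (24.36 − 20.85) / 1.81 = 1.94.
|z| = 1.94 ≤ 2.

no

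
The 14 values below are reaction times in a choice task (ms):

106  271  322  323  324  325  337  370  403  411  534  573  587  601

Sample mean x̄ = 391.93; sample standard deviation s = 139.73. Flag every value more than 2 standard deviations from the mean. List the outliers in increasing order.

106

Cutoffs at x̄ ± 2s: 391.93 ± 2·139.73 = [112.47, 671.39].
106: z = -2.05, |z| > 2 → outlier.
Every other value lies within [112.47, 671.39].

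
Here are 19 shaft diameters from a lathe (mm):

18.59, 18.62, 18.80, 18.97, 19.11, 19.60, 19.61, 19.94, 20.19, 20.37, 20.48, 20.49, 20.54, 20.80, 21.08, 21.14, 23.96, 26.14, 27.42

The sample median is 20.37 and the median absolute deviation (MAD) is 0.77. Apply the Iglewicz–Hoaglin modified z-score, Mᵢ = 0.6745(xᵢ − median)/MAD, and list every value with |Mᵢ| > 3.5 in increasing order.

|Mᵢ| > 3.5 ⇔ |xᵢ − 20.37| > 3.5·0.77/0.6745 = 4.00.
So outliers lie outside [16.37, 24.37].
26.14: M = 5.05 → outlier.
27.42: M = 6.18 → outlier.

26.14, 27.42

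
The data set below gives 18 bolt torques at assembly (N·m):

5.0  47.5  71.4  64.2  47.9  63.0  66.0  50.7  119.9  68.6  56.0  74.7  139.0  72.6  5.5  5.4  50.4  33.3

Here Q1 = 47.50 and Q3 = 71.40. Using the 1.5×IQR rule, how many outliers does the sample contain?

IQR = 23.90; fences at 47.50 − 35.85 = 11.65 and 71.40 + 35.85 = 107.25.
Outside the cutoffs: 5.0, 5.4, 5.5, 119.9, 139.0.

5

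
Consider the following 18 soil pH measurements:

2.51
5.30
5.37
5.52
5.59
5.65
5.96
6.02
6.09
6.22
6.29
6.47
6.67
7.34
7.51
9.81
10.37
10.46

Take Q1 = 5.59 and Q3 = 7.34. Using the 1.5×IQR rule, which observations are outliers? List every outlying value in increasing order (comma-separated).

2.51, 10.37, 10.46

IQR = Q3 − Q1 = 7.34 − 5.59 = 1.75.
Lower fence = Q1 − 1.5·IQR = 5.59 − 2.625 = 2.965.
Upper fence = Q3 + 1.5·IQR = 7.34 + 2.625 = 9.965.
2.51 < 2.965 → outlier.
10.37 > 9.965 → outlier.
10.46 > 9.965 → outlier.
All remaining values lie within [2.965, 9.965].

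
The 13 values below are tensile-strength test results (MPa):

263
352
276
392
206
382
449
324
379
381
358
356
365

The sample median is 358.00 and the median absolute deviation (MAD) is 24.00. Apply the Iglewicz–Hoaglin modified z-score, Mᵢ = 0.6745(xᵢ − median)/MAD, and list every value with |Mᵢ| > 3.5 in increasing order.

|Mᵢ| > 3.5 ⇔ |xᵢ − 358.00| > 3.5·24.00/0.6745 = 124.54.
So outliers lie outside [233.46, 482.54].
206: M = -4.27 → outlier.

206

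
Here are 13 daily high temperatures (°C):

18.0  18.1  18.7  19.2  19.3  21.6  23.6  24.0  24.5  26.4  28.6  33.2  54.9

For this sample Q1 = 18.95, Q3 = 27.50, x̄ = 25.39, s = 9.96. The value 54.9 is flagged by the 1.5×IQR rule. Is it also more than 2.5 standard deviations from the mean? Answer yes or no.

yes

z = (54.9 − 25.39) / 9.96 = 2.96.
|z| = 2.96 > 2.5.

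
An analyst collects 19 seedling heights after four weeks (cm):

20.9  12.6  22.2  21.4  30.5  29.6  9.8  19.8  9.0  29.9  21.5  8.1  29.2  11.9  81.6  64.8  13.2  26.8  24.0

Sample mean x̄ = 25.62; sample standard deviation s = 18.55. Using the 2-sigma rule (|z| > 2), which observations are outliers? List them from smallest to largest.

64.8, 81.6

Cutoffs at x̄ ± 2s: 25.62 ± 2·18.55 = [-11.48, 62.72].
64.8: z = 2.11, |z| > 2 → outlier.
81.6: z = 3.02, |z| > 2 → outlier.
Every other value lies within [-11.48, 62.72].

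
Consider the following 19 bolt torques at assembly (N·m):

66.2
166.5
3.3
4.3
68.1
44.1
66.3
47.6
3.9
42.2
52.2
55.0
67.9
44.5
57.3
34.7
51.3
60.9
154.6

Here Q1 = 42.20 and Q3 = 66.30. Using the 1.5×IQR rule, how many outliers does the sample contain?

IQR = 24.10; fences at 42.20 − 36.15 = 6.05 and 66.30 + 36.15 = 102.45.
Outside the cutoffs: 3.3, 3.9, 4.3, 154.6, 166.5.

5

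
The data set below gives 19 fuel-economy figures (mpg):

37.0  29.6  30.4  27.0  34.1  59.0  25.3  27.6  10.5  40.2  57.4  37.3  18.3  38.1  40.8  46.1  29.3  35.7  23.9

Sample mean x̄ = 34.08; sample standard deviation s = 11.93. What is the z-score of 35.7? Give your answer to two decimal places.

0.14

z = (35.7 − 34.08) / 11.93 = 0.14.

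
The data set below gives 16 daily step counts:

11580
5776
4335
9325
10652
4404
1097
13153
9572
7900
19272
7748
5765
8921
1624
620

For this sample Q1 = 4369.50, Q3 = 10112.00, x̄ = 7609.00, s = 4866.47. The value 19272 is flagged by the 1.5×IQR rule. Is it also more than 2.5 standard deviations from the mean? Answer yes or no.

z = (19272 − 7609.00) / 4866.47 = 2.40.
|z| = 2.40 ≤ 2.5.

no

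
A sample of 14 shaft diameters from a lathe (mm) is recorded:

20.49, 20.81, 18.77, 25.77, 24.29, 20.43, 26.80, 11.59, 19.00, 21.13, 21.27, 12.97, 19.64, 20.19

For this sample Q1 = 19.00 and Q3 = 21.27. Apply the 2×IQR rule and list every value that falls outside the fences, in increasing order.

11.59, 12.97, 26.80

IQR = Q3 − Q1 = 21.27 − 19.00 = 2.27.
Lower fence = Q1 − 2·IQR = 19.00 − 4.54 = 14.46.
Upper fence = Q3 + 2·IQR = 21.27 + 4.54 = 25.81.
11.59 < 14.46 → outlier.
12.97 < 14.46 → outlier.
26.80 > 25.81 → outlier.
All remaining values lie within [14.46, 25.81].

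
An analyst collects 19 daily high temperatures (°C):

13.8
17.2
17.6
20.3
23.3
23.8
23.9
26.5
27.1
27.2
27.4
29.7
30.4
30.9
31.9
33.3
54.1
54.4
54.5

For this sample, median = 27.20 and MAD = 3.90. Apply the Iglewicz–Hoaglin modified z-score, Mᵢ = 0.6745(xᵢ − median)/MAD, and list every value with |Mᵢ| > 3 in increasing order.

54.1, 54.4, 54.5

|Mᵢ| > 3 ⇔ |xᵢ − 27.20| > 3·3.90/0.6745 = 17.35.
So outliers lie outside [9.85, 44.55].
54.1: M = 4.65 → outlier.
54.4: M = 4.70 → outlier.
54.5: M = 4.72 → outlier.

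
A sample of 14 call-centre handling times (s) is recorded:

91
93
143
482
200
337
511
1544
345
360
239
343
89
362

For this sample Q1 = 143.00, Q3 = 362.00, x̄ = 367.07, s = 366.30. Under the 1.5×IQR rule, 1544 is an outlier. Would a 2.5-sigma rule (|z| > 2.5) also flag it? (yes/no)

yes

z = (1544 − 367.07) / 366.30 = 3.21.
|z| = 3.21 > 2.5.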